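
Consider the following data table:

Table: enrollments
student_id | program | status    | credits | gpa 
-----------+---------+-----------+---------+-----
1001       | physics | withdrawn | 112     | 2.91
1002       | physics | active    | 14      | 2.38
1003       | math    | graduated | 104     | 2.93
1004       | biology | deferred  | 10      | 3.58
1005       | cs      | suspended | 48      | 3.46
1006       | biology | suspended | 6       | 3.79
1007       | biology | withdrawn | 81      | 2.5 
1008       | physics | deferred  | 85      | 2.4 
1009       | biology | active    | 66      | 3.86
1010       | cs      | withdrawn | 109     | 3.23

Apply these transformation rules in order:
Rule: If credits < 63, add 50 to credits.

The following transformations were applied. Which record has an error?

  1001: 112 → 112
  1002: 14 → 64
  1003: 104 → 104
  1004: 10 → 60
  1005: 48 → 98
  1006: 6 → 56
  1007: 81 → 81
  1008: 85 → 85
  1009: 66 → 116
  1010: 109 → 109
Record 1009 has an error. The correct transformed value should be 66, not 116.

Step 1: Check each record against the rule
Step 2: Record 1009 has credits = 66
Step 3: Since 66 >= 63, the bonus should not have been applied
Step 4: Correct value = 66, but claimed value = 116
Conclusion: Record 1009 has the error.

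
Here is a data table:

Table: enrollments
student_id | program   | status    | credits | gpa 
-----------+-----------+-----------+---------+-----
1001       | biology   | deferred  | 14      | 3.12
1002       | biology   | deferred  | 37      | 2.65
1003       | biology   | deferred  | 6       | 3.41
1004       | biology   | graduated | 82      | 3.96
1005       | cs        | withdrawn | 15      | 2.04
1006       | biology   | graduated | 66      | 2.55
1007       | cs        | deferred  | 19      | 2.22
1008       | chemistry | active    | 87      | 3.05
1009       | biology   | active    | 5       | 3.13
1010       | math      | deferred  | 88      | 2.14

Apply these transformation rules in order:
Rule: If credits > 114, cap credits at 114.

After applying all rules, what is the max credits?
88

Step 1: Original maximum credits = 88
Step 2: Check cap of 114 against maximum
Step 3: No records exceed the cap (max 88 <= cap 114), so no capping applies
Step 4: Maximum after transformation = 88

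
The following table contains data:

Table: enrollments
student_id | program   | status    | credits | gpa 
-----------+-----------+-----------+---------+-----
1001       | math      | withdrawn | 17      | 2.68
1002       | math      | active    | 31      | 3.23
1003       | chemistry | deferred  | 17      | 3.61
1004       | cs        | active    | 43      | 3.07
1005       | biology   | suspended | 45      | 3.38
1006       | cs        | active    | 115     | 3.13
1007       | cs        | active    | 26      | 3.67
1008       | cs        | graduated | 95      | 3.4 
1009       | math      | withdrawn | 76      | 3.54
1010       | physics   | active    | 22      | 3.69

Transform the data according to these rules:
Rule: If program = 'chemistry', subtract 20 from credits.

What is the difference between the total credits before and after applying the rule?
20

Step 1: Original sum of credits = 487
Step 2: 1 records have program = 'chemistry'
Step 3: Each affected record changes by -20
Step 4: Total change = 1 × -20 = -20
Step 5: New sum = 487 + -20 = 467
Step 6: Difference = |467 - 487| = 20
        (Sum decreased by 20)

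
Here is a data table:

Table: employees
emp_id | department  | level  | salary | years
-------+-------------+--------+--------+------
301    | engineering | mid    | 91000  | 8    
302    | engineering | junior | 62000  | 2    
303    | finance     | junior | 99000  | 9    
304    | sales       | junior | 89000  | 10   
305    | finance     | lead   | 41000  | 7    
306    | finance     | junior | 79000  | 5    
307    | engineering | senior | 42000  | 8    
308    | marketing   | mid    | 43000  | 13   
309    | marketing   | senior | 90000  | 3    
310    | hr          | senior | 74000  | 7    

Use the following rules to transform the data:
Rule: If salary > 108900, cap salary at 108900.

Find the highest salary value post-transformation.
99000

Step 1: Original maximum salary = 99000
Step 2: Check cap of 108900 against maximum
Step 3: No records exceed the cap (max 99000 <= cap 108900), so no capping applies
Step 4: Maximum after transformation = 99000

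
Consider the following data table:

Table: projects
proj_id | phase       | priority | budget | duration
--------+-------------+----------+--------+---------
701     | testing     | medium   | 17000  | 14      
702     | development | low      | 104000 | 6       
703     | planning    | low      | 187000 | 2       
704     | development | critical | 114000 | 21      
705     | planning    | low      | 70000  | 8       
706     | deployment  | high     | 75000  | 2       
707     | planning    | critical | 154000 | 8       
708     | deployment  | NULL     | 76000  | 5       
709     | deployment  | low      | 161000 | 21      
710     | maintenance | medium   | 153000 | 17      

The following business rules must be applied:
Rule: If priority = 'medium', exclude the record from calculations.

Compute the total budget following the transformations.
941000

Step 1: Identify records where priority = 'medium'
Step 2: The excluded records sum to 170000
Step 3: Original total budget = 1111000
Step 4: Remaining total = 1111000 - 170000 = 941000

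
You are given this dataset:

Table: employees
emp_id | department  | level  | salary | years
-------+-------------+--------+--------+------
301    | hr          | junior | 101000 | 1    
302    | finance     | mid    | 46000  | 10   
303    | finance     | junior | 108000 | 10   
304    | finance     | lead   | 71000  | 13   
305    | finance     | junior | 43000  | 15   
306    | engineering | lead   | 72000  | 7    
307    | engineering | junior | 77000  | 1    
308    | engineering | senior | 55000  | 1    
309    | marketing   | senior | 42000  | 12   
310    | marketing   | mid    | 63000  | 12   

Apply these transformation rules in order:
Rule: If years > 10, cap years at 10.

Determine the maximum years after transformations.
10

Step 1: Original maximum years = 15
Step 2: Apply cap at 10
Step 3: 4 records had years > 10 and were capped
Step 4: Maximum after transformation = 10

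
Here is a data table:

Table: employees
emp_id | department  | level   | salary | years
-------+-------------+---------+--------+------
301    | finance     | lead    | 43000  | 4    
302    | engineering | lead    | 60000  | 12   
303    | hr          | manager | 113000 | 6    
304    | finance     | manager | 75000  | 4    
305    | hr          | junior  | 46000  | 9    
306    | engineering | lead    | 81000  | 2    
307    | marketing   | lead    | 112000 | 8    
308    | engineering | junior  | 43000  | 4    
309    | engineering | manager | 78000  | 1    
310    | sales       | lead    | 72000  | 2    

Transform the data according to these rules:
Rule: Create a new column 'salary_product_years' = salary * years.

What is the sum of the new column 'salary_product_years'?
3736000

Step 1: For each record, compute salary * years
Example calculations:
  43000 * 4 = 172000
  60000 * 12 = 720000
  113000 * 6 = 678000
  ...
Step 2: Sum all derived values
Step 3: Total = 3736000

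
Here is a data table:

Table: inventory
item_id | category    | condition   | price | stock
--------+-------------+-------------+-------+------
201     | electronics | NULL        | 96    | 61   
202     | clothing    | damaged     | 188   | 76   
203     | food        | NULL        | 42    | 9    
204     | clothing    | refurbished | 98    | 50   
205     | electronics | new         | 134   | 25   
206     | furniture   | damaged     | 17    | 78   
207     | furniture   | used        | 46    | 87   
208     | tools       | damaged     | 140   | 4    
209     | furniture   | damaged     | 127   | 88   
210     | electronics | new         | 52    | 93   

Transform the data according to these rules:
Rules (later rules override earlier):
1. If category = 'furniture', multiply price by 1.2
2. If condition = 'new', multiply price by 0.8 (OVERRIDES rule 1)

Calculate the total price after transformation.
940.8

Step 1: Rule 2 takes priority for records with condition = 'new'
  - 2 records: 186 × 0.8 = 148.8
Step 2: Rule 1 applies to remaining records with category = 'furniture'
  - 3 records: 190 × 1.2 = 228.0
Step 3: Other records unchanged: 564
Step 4: Final sum = 148.8 + 228.0 + 564 = 940.8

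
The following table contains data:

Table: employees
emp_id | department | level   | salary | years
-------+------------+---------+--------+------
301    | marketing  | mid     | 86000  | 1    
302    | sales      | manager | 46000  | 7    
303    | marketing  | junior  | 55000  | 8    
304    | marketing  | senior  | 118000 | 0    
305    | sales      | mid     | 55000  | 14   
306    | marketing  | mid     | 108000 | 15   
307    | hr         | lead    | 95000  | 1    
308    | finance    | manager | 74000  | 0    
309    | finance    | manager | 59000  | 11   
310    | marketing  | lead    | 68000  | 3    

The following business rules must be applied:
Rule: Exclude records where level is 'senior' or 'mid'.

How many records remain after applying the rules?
6

Step 1: Count records to exclude
  - 1 (senior) + 3 (mid) = 4 records
Step 2: Total records: 10
Step 3: Remaining = 10 - 4 = 6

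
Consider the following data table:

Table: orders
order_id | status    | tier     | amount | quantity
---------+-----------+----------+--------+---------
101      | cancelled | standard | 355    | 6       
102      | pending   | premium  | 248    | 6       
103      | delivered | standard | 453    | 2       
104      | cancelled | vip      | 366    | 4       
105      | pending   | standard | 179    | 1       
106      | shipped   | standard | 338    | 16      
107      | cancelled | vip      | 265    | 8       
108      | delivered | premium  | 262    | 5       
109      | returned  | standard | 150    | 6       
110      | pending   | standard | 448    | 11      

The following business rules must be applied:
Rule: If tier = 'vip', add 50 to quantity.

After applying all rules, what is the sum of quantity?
165

Step 1: Count records where tier = 'vip': 2
Step 2: Total bonus added: 2 × 50 = 100
Step 3: Original sum of quantity: 65
Step 4: Final sum = 65 + 100 = 165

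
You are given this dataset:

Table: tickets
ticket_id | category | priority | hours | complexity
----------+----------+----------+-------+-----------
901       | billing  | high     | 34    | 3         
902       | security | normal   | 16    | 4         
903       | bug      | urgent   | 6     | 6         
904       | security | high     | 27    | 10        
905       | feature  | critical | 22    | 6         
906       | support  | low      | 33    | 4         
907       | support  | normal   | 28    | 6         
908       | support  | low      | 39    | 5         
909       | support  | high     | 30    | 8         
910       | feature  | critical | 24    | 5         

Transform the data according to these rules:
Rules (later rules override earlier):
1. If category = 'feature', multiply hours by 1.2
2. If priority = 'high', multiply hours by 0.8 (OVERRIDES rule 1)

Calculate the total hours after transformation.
250.0

Step 1: Rule 2 takes priority for records with priority = 'high'
  - 3 records: 91 × 0.8 = 72.8
Step 2: Rule 1 applies to remaining records with category = 'feature'
  - 2 records: 46 × 1.2 = 55.2
Step 3: Other records unchanged: 122
Step 4: Final sum = 72.8 + 55.2 + 122 = 250.0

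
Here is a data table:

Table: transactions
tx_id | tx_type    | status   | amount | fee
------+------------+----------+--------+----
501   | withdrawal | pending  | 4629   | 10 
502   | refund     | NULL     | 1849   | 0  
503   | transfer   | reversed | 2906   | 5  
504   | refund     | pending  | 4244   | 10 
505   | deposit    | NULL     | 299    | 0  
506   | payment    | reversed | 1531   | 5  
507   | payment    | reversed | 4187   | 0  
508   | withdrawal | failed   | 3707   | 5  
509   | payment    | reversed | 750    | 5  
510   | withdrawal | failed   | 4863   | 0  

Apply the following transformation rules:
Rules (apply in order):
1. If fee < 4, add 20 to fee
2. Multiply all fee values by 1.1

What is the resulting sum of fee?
132.0

Step 1: Apply Rule 1 - Add 20 to records with fee < 4
  - 4 records affected: 0 + (4 × 20) = 80
  - Unaffected records: 40
  - Sum after Rule 1: 120
Step 2: Apply Rule 2 - Multiply all by 1.1
  - 120 × 1.1 = 132.0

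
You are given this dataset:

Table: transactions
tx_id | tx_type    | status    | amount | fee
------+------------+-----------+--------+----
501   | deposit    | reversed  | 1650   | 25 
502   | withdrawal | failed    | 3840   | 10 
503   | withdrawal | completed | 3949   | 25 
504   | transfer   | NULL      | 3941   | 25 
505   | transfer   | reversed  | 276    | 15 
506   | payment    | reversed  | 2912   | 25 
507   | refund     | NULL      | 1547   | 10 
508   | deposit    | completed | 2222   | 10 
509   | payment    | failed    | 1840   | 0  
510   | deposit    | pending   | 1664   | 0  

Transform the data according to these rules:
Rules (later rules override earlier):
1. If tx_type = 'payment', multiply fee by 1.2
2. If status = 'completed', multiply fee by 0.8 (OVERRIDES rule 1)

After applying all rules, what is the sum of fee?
143.0

Step 1: Rule 2 takes priority for records with status = 'completed'
  - 2 records: 35 × 0.8 = 28.0
Step 2: Rule 1 applies to remaining records with tx_type = 'payment'
  - 2 records: 25 × 1.2 = 30.0
Step 3: Other records unchanged: 85
Step 4: Final sum = 28.0 + 30.0 + 85 = 143.0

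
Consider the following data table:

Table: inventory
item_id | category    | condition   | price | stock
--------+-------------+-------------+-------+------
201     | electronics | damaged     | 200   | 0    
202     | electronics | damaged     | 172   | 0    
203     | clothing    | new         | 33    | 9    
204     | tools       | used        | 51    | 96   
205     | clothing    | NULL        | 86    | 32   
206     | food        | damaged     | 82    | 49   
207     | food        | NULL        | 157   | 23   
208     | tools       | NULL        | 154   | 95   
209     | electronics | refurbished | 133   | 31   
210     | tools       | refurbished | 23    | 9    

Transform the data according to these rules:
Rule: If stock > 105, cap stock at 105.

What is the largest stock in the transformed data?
96

Step 1: Original maximum stock = 96
Step 2: Check cap of 105 against maximum
Step 3: No records exceed the cap (max 96 <= cap 105), so no capping applies
Step 4: Maximum after transformation = 96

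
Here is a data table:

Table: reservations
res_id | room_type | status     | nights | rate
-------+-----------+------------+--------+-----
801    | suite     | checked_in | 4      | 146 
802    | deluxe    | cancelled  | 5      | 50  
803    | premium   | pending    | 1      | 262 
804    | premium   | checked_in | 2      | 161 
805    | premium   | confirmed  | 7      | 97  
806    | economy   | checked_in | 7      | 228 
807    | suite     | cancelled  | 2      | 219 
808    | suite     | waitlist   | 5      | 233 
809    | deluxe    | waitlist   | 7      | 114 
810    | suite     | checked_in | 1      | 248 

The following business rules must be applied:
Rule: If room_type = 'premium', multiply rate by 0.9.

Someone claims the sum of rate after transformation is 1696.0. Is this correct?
No, the correct result is 1706.0.

Step 1: Calculate the correct sum after transformation
Step 2: Apply multiplier 0.9 to records where room_type = 'premium'
Step 3: Correct result = 1706.0
Step 4: Claimed result = 1696.0
Step 5: 1706.0 ≠ 1696.0
Conclusion: The claimed result is incorrect. The correct answer is 1706.0.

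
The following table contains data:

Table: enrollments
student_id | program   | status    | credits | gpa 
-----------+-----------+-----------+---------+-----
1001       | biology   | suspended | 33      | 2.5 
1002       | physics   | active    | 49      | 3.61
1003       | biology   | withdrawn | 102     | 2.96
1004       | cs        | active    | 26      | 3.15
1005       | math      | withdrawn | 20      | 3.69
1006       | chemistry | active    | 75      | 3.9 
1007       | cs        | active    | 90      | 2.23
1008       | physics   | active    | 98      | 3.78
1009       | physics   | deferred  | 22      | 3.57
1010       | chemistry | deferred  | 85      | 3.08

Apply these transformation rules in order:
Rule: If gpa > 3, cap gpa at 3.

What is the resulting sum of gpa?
28.69

Step 1: 7 records have gpa > 3
Step 2: These records originally summed to 24.78
Step 3: After capping: 7 × 3 = 21
Step 4: Unaffected records sum: 7.69
Step 5: Final sum = 21 + 7.69 = 28.69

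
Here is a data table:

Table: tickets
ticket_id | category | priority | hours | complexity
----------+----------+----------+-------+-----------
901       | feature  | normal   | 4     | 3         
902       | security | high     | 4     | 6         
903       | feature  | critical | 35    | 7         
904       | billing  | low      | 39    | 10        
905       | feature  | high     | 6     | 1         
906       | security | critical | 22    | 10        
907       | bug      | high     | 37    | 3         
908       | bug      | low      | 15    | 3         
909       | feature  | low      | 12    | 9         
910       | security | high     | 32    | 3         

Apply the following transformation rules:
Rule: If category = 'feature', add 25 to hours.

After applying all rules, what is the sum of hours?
306

Step 1: Count records where category = 'feature': 4
Step 2: Total bonus added: 4 × 25 = 100
Step 3: Original sum of hours: 206
Step 4: Final sum = 206 + 100 = 306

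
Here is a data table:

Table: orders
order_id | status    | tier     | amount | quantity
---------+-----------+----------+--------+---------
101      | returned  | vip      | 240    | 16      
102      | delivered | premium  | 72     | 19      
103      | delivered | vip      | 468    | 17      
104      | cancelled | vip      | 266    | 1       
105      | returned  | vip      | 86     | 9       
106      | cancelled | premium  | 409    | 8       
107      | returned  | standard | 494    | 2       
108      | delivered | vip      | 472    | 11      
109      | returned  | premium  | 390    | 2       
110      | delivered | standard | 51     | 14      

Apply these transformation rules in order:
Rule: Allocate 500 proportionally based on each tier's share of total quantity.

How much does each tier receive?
premium: 146.46, standard: 80.81, vip: 272.73

Step 1: Calculate total quantity = 99
Step 2: Calculate each tier's proportion:
  premium: 29/99 = 29.29% → 146.46
  standard: 16/99 = 16.16% → 80.81
  vip: 54/99 = 54.55% → 272.73
Step 3: Verify: sum of allocations ≈ 500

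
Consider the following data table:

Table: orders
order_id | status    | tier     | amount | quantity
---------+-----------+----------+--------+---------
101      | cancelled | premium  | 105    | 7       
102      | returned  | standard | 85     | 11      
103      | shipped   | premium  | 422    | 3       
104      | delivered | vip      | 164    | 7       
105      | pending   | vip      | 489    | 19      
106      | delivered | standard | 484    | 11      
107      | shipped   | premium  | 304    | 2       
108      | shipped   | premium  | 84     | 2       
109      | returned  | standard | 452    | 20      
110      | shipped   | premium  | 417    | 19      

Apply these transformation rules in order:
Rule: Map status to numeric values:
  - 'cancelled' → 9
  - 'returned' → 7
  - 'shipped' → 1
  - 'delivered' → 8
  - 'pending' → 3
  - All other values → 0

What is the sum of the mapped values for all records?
46

Step 1: Apply mapping to each record
Step 2: Count by status:
  'cancelled': 1 records × 9 = 9
  'returned': 2 records × 7 = 14
  'shipped': 4 records × 1 = 4
  'delivered': 2 records × 8 = 16
  'pending': 1 records × 3 = 3
Step 3: Sum all mapped values = 46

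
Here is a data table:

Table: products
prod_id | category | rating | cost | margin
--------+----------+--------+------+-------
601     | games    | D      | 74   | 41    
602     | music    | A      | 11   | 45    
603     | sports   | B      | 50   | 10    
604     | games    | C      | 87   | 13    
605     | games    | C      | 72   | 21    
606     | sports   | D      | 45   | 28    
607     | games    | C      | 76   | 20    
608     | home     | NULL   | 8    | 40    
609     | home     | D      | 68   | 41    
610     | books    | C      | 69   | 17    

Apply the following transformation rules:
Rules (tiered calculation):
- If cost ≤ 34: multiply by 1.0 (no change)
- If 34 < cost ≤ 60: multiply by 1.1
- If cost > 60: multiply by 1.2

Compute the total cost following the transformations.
658.7

Step 1: Tier 1 (cost ≤ 34): 2 records, sum = 19 × 1.0 = 19.0
Step 2: Tier 2 (34 < cost ≤ 60): 2 records, sum = 95 × 1.1 = 104.5
Step 3: Tier 3 (cost > 60): 6 records, sum = 446 × 1.2 = 535.2
Step 4: Final sum = 19.0 + 104.5 + 535.2 = 658.7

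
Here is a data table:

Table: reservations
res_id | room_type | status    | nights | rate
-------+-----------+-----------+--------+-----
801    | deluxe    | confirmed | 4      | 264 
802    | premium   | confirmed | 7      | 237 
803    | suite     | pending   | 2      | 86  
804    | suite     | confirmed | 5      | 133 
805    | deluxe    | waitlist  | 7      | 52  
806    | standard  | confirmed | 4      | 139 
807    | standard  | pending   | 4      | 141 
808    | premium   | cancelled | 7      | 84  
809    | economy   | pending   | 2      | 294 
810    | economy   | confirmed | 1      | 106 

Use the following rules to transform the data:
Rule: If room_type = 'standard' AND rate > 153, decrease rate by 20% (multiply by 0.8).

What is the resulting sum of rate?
1536

Step 1: Find records where room_type = 'standard' AND rate > 153
Step 2: 0 records match, summing to 0
Step 3: After multiplier: 0 × 0.8 = 0.0
Step 4: Unaffected records sum: 1536
Step 5: Final sum = 0.0 + 1536 = 1536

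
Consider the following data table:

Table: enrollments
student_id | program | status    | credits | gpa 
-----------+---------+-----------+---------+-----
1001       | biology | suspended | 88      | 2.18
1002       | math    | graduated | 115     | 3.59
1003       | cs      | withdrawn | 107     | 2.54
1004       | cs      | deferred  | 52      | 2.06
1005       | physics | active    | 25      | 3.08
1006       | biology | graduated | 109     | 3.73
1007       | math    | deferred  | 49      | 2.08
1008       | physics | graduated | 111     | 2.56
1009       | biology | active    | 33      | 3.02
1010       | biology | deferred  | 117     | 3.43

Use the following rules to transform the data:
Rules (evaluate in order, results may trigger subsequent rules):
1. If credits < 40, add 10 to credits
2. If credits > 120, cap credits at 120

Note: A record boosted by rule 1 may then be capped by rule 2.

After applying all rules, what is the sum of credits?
826

Step 1: Apply rule 1 to records with credits < 40
  - 2 records get bonus of 10
  - Of these, 0 records then exceed 120 and get capped
Step 2: Apply rule 2 to records with credits > 120
  - 0 records (original) are capped
Step 3: Calculate final sum = 826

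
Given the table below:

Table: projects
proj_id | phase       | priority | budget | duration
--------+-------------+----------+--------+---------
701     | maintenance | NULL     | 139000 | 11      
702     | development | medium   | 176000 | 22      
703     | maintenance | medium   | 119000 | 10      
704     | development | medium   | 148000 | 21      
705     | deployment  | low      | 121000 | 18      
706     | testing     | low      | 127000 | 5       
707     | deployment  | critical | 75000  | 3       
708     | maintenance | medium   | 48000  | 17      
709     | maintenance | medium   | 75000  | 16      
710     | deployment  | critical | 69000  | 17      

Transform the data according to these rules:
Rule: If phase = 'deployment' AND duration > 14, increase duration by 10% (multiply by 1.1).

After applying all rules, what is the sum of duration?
143.5

Step 1: Find records where phase = 'deployment' AND duration > 14
Step 2: 2 records match, summing to 35
Step 3: After multiplier: 35 × 1.1 = 38.5
Step 4: Unaffected records sum: 105
Step 5: Final sum = 38.5 + 105 = 143.5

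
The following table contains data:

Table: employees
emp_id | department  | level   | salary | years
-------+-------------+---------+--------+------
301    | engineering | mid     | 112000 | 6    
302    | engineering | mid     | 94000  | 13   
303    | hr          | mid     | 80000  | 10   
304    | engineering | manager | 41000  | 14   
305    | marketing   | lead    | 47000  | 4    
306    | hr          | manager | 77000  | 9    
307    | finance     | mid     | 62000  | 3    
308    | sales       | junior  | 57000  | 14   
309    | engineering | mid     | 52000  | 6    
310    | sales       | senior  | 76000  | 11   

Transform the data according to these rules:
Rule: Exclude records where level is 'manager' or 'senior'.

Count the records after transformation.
7

Step 1: Count records to exclude
  - 2 (manager) + 1 (senior) = 3 records
Step 2: Total records: 10
Step 3: Remaining = 10 - 3 = 7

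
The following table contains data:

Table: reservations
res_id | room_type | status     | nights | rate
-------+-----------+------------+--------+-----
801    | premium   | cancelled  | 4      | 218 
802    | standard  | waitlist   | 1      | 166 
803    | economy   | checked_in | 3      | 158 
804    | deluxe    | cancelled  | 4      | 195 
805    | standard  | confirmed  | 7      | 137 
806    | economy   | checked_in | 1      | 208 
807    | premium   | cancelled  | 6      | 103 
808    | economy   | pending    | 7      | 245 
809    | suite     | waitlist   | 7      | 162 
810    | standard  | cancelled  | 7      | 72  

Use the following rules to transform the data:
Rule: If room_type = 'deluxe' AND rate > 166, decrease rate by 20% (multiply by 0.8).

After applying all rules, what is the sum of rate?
1625.0

Step 1: Find records where room_type = 'deluxe' AND rate > 166
Step 2: 1 records match, summing to 195
Step 3: After multiplier: 195 × 0.8 = 156.0
Step 4: Unaffected records sum: 1469
Step 5: Final sum = 156.0 + 1469 = 1625.0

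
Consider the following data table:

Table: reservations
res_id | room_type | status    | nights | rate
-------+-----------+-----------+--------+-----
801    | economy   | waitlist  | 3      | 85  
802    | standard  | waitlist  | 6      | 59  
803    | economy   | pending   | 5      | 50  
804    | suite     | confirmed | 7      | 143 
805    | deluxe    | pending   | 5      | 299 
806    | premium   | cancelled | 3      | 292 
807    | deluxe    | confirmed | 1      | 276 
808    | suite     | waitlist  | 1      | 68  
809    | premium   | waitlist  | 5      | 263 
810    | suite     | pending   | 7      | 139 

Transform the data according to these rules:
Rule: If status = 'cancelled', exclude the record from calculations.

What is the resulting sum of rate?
1382

Step 1: Identify records where status = 'cancelled'
Step 2: The excluded records sum to 292
Step 3: Original total rate = 1674
Step 4: Remaining total = 1674 - 292 = 1382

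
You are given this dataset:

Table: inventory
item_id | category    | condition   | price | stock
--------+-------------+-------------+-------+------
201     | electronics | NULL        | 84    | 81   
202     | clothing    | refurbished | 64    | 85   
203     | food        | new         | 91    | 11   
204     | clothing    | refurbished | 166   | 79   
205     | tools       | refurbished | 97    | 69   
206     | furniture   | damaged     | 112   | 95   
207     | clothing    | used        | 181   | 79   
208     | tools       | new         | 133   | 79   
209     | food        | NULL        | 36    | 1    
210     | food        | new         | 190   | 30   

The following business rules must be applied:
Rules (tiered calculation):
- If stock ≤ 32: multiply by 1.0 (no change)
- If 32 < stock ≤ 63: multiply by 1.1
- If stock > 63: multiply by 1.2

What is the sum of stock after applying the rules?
722.4

Step 1: Tier 1 (stock ≤ 32): 3 records, sum = 42 × 1.0 = 42.0
Step 2: Tier 2 (32 < stock ≤ 63): 0 records, sum = 0 × 1.1 = 0.0
Step 3: Tier 3 (stock > 63): 7 records, sum = 567 × 1.2 = 680.4
Step 4: Final sum = 42.0 + 0.0 + 680.4 = 722.4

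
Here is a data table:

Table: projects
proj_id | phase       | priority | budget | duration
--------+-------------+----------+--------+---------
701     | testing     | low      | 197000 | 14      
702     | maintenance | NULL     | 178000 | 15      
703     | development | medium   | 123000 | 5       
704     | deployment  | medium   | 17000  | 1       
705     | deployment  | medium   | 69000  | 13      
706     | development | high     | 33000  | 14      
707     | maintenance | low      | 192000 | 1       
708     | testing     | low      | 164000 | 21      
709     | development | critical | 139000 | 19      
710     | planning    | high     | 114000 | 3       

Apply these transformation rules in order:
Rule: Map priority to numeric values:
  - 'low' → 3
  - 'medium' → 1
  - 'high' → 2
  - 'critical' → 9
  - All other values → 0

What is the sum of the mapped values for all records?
25

Step 1: Apply mapping to each record
Step 2: Count by status:
  'low': 3 records × 3 = 9
  'medium': 3 records × 1 = 3
  'high': 2 records × 2 = 4
  'critical': 1 records × 9 = 9
Step 3: Sum all mapped values = 25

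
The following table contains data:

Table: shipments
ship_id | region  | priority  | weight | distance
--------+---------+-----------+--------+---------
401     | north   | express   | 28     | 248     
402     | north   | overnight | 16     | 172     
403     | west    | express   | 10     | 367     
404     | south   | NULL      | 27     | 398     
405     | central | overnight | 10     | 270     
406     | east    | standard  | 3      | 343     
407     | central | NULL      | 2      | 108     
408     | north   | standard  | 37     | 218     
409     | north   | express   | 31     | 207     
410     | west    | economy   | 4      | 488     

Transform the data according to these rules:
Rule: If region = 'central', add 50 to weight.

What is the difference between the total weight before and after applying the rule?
100

Step 1: Original sum of weight = 168
Step 2: 2 records have region = 'central'
Step 3: Each affected record changes by 50
Step 4: Total change = 2 × 50 = 100
Step 5: New sum = 168 + 100 = 268
Step 6: Difference = |268 - 168| = 100
        (Sum increased by 100)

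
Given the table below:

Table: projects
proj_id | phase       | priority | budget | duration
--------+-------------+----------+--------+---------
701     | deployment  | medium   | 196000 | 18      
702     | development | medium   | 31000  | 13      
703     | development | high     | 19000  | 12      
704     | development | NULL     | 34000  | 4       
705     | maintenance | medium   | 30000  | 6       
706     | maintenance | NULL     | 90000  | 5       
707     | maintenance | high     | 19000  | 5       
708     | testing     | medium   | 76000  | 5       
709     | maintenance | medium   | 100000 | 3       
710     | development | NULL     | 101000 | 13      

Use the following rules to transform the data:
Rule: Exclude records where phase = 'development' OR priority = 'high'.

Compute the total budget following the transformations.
492000

Step 1: Find records where phase = 'development' OR priority = 'high'
Step 2: 5 records match, summing to 204000
Step 3: Original sum: 696000
Step 4: Remaining sum = 696000 - 204000 = 492000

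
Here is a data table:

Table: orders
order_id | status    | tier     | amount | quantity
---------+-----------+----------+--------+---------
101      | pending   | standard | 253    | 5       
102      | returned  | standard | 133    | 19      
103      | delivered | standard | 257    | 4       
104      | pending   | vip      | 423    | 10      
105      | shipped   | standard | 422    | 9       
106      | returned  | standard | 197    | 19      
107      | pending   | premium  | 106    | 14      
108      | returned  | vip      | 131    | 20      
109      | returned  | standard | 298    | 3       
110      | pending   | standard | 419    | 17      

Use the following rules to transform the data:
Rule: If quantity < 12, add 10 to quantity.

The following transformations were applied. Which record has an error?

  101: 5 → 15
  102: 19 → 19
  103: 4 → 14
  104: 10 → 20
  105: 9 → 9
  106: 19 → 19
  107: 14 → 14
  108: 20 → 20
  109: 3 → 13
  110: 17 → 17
Record 105 has an error. The correct transformed value should be 19, not 9.

Step 1: Check each record against the rule
Step 2: Record 105 has quantity = 9
Step 3: Since 9 < 12, the bonus should have been applied
Step 4: Correct value = 19, but claimed value = 9
Conclusion: Record 105 has the error.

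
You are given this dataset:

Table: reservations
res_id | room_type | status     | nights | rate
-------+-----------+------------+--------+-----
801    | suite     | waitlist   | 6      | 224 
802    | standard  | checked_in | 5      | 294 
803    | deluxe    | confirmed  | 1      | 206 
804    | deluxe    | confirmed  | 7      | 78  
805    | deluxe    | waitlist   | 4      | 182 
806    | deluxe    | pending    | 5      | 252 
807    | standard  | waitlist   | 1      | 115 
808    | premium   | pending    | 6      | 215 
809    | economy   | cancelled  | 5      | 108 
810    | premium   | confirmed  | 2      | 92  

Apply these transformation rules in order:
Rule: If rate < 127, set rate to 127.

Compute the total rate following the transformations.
1881

Step 1: 4 records have rate < 127
Step 2: These records originally summed to 393
Step 3: After setting to minimum: 4 × 127 = 508
Step 4: Unaffected records sum: 1373
Step 5: Final sum = 508 + 1373 = 1881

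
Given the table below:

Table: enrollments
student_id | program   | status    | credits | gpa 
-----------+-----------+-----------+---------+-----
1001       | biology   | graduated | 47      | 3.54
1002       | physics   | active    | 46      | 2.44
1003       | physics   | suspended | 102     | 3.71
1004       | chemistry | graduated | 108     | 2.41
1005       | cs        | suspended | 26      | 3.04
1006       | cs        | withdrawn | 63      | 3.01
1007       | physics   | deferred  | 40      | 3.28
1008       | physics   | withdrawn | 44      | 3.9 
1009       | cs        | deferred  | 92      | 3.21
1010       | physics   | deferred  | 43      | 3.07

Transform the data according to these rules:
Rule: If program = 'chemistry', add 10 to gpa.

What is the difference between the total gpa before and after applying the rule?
10.0

Step 1: Original sum of gpa = 31.61
Step 2: 1 records have program = 'chemistry'
Step 3: Each affected record changes by 10
Step 4: Total change = 1 × 10 = 10
Step 5: New sum = 31.61 + 10 = 41.61
Step 6: Difference = |41.61 - 31.61| = 10.0
        (Sum increased by 10.0)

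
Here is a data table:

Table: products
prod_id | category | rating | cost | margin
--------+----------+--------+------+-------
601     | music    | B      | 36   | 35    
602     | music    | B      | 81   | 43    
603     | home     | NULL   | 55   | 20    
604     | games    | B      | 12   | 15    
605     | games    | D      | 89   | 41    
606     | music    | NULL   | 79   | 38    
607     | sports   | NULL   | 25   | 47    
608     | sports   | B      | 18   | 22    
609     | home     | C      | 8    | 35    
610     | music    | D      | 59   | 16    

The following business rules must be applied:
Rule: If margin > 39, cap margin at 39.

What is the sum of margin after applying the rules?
298

Step 1: 3 records have margin > 39
Step 2: These records originally summed to 131
Step 3: After capping: 3 × 39 = 117
Step 4: Unaffected records sum: 181
Step 5: Final sum = 117 + 181 = 298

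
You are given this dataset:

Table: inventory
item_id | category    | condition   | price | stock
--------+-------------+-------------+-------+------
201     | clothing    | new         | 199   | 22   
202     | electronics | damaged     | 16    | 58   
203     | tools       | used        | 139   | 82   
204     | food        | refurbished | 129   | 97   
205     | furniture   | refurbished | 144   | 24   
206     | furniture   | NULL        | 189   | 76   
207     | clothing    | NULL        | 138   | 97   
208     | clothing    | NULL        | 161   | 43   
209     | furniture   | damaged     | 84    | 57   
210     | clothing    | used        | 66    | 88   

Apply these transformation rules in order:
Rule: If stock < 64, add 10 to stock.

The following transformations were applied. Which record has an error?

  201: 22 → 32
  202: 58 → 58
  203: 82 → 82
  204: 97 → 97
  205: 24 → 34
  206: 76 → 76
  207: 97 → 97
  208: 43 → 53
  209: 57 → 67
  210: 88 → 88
Record 202 has an error. The correct transformed value should be 68, not 58.

Step 1: Check each record against the rule
Step 2: Record 202 has stock = 58
Step 3: Since 58 < 64, the bonus should have been applied
Step 4: Correct value = 68, but claimed value = 58
Conclusion: Record 202 has the error.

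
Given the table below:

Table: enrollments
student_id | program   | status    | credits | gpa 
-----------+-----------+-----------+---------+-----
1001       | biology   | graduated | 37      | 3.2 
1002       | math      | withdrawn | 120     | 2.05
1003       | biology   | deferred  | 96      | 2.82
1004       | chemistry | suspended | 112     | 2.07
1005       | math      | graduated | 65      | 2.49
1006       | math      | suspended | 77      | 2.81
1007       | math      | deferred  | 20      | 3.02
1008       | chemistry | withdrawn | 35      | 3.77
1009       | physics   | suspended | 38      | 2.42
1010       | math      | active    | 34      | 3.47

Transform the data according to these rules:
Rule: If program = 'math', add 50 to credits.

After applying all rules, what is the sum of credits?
884

Step 1: Count records where program = 'math': 5
Step 2: Total bonus added: 5 × 50 = 250
Step 3: Original sum of credits: 634
Step 4: Final sum = 634 + 250 = 884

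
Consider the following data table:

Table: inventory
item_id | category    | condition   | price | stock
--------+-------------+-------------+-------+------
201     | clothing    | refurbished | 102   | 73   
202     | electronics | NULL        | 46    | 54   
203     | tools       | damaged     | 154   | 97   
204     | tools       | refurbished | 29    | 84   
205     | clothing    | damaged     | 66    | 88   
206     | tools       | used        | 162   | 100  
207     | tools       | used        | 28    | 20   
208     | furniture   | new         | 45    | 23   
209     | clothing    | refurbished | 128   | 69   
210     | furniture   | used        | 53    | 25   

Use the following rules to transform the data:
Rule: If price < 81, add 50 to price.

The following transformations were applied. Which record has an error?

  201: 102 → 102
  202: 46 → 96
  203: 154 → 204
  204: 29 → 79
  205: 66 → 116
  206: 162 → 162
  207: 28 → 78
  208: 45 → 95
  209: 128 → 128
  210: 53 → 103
Record 203 has an error. The correct transformed value should be 154, not 204.

Step 1: Check each record against the rule
Step 2: Record 203 has price = 154
Step 3: Since 154 >= 81, the bonus should not have been applied
Step 4: Correct value = 154, but claimed value = 204
Conclusion: Record 203 has the error.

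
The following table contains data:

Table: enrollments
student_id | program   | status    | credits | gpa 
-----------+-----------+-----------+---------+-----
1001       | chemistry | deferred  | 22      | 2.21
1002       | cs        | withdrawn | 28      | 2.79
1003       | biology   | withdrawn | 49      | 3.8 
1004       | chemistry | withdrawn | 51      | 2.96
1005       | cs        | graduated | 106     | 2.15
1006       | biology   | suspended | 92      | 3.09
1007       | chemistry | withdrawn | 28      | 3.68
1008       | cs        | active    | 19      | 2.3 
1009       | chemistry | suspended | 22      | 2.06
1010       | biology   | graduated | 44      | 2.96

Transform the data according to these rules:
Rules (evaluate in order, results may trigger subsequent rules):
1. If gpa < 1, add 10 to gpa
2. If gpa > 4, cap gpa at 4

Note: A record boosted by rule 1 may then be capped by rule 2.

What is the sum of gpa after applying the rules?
28.0

Step 1: Apply rule 1 to records with gpa < 1
  - 0 records get bonus of 10
  - Of these, 0 records then exceed 4 and get capped
Step 2: Apply rule 2 to records with gpa > 4
  - 0 records (original) are capped
Step 3: Calculate final sum = 28.0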